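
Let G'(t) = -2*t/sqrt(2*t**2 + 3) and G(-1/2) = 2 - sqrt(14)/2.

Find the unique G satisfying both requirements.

The substitution u = 2*t**2 + 3 works: G'(t) is exactly (dG/du)*(du/dt) for that inner function.
A general antiderivative is -sqrt(2*t**2 + 3) + C.
The condition gives C = 2 - sqrt(14)/2 - (-sqrt(14)/2) = 2.
So G(t) = 2 - sqrt(2*t**2 + 3).
Check: d/dt[2 - sqrt(2*t**2 + 3)] = -2*t/sqrt(2*t**2 + 3) = G'(t).

G(t) = 2 - sqrt(2*t**2 + 3)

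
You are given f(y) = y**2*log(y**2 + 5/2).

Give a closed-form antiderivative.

Since d/dy undoes antidifferentiation here, F'(y) = f(y) is required of F(y).
Check: d/dy[y**3*log(y**2 + 5/2)/3 - 2*y**3/9 + 5*y/3 - 5*sqrt(10)*atan(sqrt(10)*y/5)/6] = y**2*log(y**2 + 5/2) = f(y).

An antiderivative is F(y) = y**3*log(y**2 + 5/2)/3 - 2*y**3/9 + 5*y/3 - 5*sqrt(10)*atan(sqrt(10)*y/5)/6.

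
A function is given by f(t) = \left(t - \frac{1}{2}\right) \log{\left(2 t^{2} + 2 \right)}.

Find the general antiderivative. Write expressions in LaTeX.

F(t) = \frac{- t^{2} + t \left(t - 1\right) \log{\left(2 t^{2} + 2 \right)} + 2 t + \log{\left(t^{2} + 1 \right)} - 2 \operatorname{atan}{\left(t \right)}}{2} + C

For F(t) to be correct the identity F'(t) - f(t) = 0 must hold.
Check: d/dt[\frac{- t^{2} + t \left(t - 1\right) \log{\left(2 t^{2} + 2 \right)} + 2 t + \log{\left(t^{2} + 1 \right)} - 2 \operatorname{atan}{\left(t \right)}}{2}] = t \log{\left(t^{2} + 1 \right)} + t \log{\left(2 \right)} - \frac{\log{\left(t^{2} + 1 \right)}}{2} - \frac{\log{\left(2 \right)}}{2}, which equals f(t).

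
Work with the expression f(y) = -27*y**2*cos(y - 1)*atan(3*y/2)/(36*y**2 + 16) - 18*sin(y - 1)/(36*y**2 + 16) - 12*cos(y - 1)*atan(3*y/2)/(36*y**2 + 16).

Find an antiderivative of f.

An antiderivative is F(y) = -3*sin(y - 1)*atan(3*y/2)/4.

f has the shape u'v + uv' for u = -3*atan(3*y/2)/4 and v = sin(y - 1) — it is the derivative of the product u*v.
Check: d/dy[-3*sin(y - 1)*atan(3*y/2)/4] = (-27*y**2*cos(y - 1)*atan(3*y/2) - 18*sin(y - 1) - 12*cos(y - 1)*atan(3*y/2))/(36*y**2 + 16), which equals f(y).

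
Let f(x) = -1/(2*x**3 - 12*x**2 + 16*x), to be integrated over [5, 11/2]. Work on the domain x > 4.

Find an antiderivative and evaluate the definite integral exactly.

The denominator factors as 2*x*(x - 4)*(x - 2); partial fractions split f into directly integrable pieces: 1/(8*(x - 2)) - 1/(16*(x - 4)) - 1/(16*x).
F(x) = (2*log(x - 2) - log(x**2 - 4*x))/16 is an antiderivative of f.
Check: d/dx[(2*log(x - 2) - log(x**2 - 4*x))/16] = -1/(2*x**3 - 12*x**2 + 16*x) = f(x).
F(11/2) = -log(33/4)/16 + log(7/2)/8; F(5) = -log(5)/16 + log(3)/8.
Integral = F(11/2) - F(5) = -log(3)/8 - log(33/4)/16 + log(5)/16 + log(7/2)/8.

Antiderivative: F(x) = (2*log(x - 2) - log(x**2 - 4*x))/16; value = -log(3)/8 - log(33/4)/16 + log(5)/16 + log(7/2)/8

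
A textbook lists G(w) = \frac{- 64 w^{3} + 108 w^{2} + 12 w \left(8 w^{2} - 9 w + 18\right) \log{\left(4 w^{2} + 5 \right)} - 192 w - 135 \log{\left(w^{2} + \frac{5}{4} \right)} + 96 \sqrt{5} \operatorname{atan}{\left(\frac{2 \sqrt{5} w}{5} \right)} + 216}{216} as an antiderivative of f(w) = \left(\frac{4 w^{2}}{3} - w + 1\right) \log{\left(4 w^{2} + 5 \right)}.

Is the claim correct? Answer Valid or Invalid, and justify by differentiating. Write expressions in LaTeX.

d/dw[G] = \frac{4 w^{2} \log{\left(4 w^{2} + 5 \right)}}{3} - w \log{\left(4 w^{2} + 5 \right)} + \log{\left(4 w^{2} + 5 \right)}
This equals f(w) exactly, so the claim holds.

Valid - differentiating G returns exactly f.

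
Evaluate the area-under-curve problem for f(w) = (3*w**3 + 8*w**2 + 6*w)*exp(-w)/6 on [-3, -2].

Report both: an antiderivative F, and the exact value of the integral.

Antiderivative: F(w) = -(3*w**3 + 17*w**2 + 40*w + 40)*exp(-w)/6; value = -4*exp(3)/3 - 2*exp(2)/3

Recognize the product-rule pattern: f = u'v + uv' with u = -w**3/2 - 17*w**2/6 - 20*w/3 - 20/3, v = exp(-w), so integration by parts undoes it.
F(w) = -(3*w**3 + 17*w**2 + 40*w + 40)*exp(-w)/6 is an antiderivative of f.
Check: d/dw[-(3*w**3 + 17*w**2 + 40*w + 40)*exp(-w)/6] = (3*w**3 + 8*w**2 + 6*w)*exp(-w)/6 = f(w).
F(-2) = -2*exp(2)/3; F(-3) = 4*exp(3)/3.
Integral = F(-2) - F(-3) = -4*exp(3)/3 - 2*exp(2)/3.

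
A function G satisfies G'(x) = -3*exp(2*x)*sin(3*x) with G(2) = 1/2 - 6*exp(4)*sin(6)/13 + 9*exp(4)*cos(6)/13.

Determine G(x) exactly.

G(x) = (-12*exp(2*x)*sin(3*x) + 18*exp(2*x)*cos(3*x) + 13)/26

A first test for any G(x): its x-derivative must equal the given G'(x).
A general antiderivative is -6*exp(2*x)*sin(3*x)/13 + 9*exp(2*x)*cos(3*x)/13 + C.
The condition gives C = 1/2 - 6*exp(4)*sin(6)/13 + 9*exp(4)*cos(6)/13 - (-6*exp(4)*sin(6)/13 + 9*exp(4)*cos(6)/13) = 1/2.
So G(x) = (-12*exp(2*x)*sin(3*x) + 18*exp(2*x)*cos(3*x) + 13)/26.
Check: d/dx[(-12*exp(2*x)*sin(3*x) + 18*exp(2*x)*cos(3*x) + 13)/26] = -3*exp(2*x)*sin(3*x) = G'(x).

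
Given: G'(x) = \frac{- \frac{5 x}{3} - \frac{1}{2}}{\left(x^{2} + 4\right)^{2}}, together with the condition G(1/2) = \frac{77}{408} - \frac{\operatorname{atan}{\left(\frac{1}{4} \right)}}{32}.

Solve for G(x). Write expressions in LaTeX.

Differentiate the proposed G(x) back; it has to land on the given G'(x).
A general antiderivative is - \frac{3 x - 40}{48 x^{2} + 192} - \frac{\operatorname{atan}{\left(\frac{x}{2} \right)}}{32} + C.
The condition gives C = \frac{77}{408} - \frac{\operatorname{atan}{\left(\frac{1}{4} \right)}}{32} - (\frac{77}{408} - \frac{\operatorname{atan}{\left(\frac{1}{4} \right)}}{32}) = 0.
So G(x) = - \frac{3 x^{2} \operatorname{atan}{\left(\frac{x}{2} \right)} + 6 x + 12 \operatorname{atan}{\left(\frac{x}{2} \right)} - 80}{96 \left(x^{2} + 4\right)}.
Check: d/dx[- \frac{3 x^{2} \operatorname{atan}{\left(\frac{x}{2} \right)} + 6 x + 12 \operatorname{atan}{\left(\frac{x}{2} \right)} - 80}{96 \left(x^{2} + 4\right)}] = \frac{- 10 x - 3}{6 x^{4} + 48 x^{2} + 96}, which equals G'(x).

G(x) = - \frac{3 x^{2} \operatorname{atan}{\left(\frac{x}{2} \right)} + 6 x + 12 \operatorname{atan}{\left(\frac{x}{2} \right)} - 80}{96 \left(x^{2} + 4\right)}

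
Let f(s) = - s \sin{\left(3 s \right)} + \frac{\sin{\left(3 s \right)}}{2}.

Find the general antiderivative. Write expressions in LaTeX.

F(s) = \frac{s \cos{\left(3 s \right)}}{3} - \frac{\sin{\left(3 s \right)}}{9} - \frac{\cos{\left(3 s \right)}}{6} + C

Integrate term by term and add the pieces.
Check: d/ds[\frac{s \cos{\left(3 s \right)}}{3} - \frac{\sin{\left(3 s \right)}}{9} - \frac{\cos{\left(3 s \right)}}{6}] = - s \sin{\left(3 s \right)} + \frac{\sin{\left(3 s \right)}}{2} = f(s).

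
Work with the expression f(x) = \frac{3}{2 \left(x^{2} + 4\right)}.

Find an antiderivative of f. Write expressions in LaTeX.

Any candidate F(x) must reproduce f(x) exactly when differentiated.
Check: d/dx[\frac{3 \operatorname{atan}{\left(\frac{x}{2} \right)}}{4}] = \frac{3}{2 x^{2} + 8}, which equals f(x).

An antiderivative is F(x) = \frac{3 \operatorname{atan}{\left(\frac{x}{2} \right)}}{4}.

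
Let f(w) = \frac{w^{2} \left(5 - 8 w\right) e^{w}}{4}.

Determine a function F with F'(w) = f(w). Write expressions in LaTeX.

An antiderivative is F(w) = - \frac{\left(8 w^{3} - 29 w^{2} + 58 w - 58\right) e^{w}}{4}.

f has the shape u'v + uv' for u = - 2 w^{3} + \frac{29 w^{2}}{4} - \frac{29 w}{2} + \frac{29}{2} and v = e^{w} — it is the derivative of the product u*v.
Check: d/dw[- \frac{\left(8 w^{3} - 29 w^{2} + 58 w - 58\right) e^{w}}{4}] = - 2 w^{3} e^{w} + \frac{5 w^{2} e^{w}}{4}, which equals f(w).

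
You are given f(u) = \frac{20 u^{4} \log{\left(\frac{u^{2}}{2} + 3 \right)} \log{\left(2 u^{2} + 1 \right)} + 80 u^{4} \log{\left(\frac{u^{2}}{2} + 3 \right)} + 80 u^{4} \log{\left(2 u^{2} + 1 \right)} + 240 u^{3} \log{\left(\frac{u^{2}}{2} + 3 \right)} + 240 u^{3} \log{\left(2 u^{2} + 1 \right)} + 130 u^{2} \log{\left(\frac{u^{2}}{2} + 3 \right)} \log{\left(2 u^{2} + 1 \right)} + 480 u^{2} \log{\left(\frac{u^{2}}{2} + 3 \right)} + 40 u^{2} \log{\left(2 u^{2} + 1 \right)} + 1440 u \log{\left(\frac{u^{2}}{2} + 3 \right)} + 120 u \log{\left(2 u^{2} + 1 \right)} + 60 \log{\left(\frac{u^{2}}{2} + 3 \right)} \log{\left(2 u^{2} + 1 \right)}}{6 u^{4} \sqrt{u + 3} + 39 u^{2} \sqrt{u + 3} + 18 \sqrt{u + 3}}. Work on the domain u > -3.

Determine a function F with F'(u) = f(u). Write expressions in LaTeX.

Check any antiderivative F(u) by computing F'(u) and comparing it with f(u).
Check: d/du[\frac{20 \sqrt{u + 3} \log{\left(\frac{u^{2}}{2} + 3 \right)} \log{\left(2 u^{2} + 1 \right)}}{3}] = \frac{20 u^{4} \log{\left(\frac{u^{2}}{2} + 3 \right)} \log{\left(2 u^{2} + 1 \right)} + 80 u^{4} \log{\left(\frac{u^{2}}{2} + 3 \right)} + 80 u^{4} \log{\left(2 u^{2} + 1 \right)} + 240 u^{3} \log{\left(\frac{u^{2}}{2} + 3 \right)} + 240 u^{3} \log{\left(2 u^{2} + 1 \right)} + 130 u^{2} \log{\left(\frac{u^{2}}{2} + 3 \right)} \log{\left(2 u^{2} + 1 \right)} + 480 u^{2} \log{\left(\frac{u^{2}}{2} + 3 \right)} + 40 u^{2} \log{\left(2 u^{2} + 1 \right)} + 1440 u \log{\left(\frac{u^{2}}{2} + 3 \right)} + 120 u \log{\left(2 u^{2} + 1 \right)} + 60 \log{\left(\frac{u^{2}}{2} + 3 \right)} \log{\left(2 u^{2} + 1 \right)}}{6 u^{4} \sqrt{u + 3} + 39 u^{2} \sqrt{u + 3} + 18 \sqrt{u + 3}} = f(u).

An antiderivative is F(u) = \frac{20 \sqrt{u + 3} \log{\left(\frac{u^{2}}{2} + 3 \right)} \log{\left(2 u^{2} + 1 \right)}}{3}.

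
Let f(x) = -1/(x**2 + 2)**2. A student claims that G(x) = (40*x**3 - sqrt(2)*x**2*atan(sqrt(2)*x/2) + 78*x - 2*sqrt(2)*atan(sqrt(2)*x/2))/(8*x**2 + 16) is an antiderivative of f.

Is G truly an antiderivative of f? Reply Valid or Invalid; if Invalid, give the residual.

Invalid: d/dx[G] - f = 5, which is not 0.

d/dx[G] = (5*x**4 + 20*x**2 + 19)/(x**4 + 4*x**2 + 4)
d/dx[G] - f(x) = 5 != 0.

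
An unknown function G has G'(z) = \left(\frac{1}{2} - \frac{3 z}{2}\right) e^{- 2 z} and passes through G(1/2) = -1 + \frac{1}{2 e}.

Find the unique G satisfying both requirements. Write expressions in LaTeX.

Recognize the product-rule pattern: G'(z) = u'v + uv' with u = \frac{3 z}{4} + \frac{1}{8}, v = e^{- 2 z}, so integration by parts undoes it.
A general antiderivative is \frac{\left(6 z + 1\right) e^{- 2 z}}{8} + C.
The condition gives C = -1 + \frac{1}{2 e} - (\frac{1}{2 e}) = -1.
So G(z) = \frac{\left(6 z - 8 e^{2 z} + 1\right) e^{- 2 z}}{8}.
Check: d/dz[\frac{\left(6 z - 8 e^{2 z} + 1\right) e^{- 2 z}}{8}] = \frac{\left(1 - 3 z\right) e^{- 2 z}}{2}, which equals G'(z).

G(z) = \frac{\left(6 z - 8 e^{2 z} + 1\right) e^{- 2 z}}{8}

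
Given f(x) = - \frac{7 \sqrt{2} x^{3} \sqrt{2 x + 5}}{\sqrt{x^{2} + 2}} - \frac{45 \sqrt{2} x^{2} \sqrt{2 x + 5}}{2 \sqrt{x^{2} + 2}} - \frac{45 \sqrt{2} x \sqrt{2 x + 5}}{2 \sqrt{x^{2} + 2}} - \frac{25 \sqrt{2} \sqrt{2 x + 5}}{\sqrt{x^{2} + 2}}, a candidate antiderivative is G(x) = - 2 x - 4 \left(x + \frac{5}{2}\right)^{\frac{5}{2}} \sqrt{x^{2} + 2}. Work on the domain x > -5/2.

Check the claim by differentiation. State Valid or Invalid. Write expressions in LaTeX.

d/dx[G] = \frac{- 14 \sqrt{2} x^{3} \sqrt{2 x + 5} - 45 \sqrt{2} x^{2} \sqrt{2 x + 5} - 45 \sqrt{2} x \sqrt{2 x + 5} - 50 \sqrt{2} \sqrt{2 x + 5} - 4 \sqrt{x^{2} + 2}}{2 \sqrt{x^{2} + 2}}
d/dx[G] - f(x) = -2 != 0.

Invalid: d/dx[G] - f = -2, which is not 0.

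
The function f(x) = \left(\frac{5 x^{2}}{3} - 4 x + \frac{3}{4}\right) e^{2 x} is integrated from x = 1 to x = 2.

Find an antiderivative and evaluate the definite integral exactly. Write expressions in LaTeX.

Antiderivative: F(x) = \frac{\left(20 x^{2} - 68 x + 43\right) e^{2 x}}{24}; value = - \frac{13 e^{4}}{24} + \frac{5 e^{2}}{24}

f has the shape u'v + uv' for u = \frac{5 x^{2}}{6} - \frac{17 x}{6} + \frac{43}{24} and v = e^{2 x} — it is the derivative of the product u*v.
F(x) = \frac{\left(20 x^{2} - 68 x + 43\right) e^{2 x}}{24} is an antiderivative of f.
Check: d/dx[\frac{\left(20 x^{2} - 68 x + 43\right) e^{2 x}}{24}] = \frac{5 x^{2} e^{2 x}}{3} - 4 x e^{2 x} + \frac{3 e^{2 x}}{4}, which equals f(x).
F(2) = - \frac{13 e^{4}}{24}; F(1) = - \frac{5 e^{2}}{24}.
Integral = F(2) - F(1) = - \frac{13 e^{4}}{24} + \frac{5 e^{2}}{24}.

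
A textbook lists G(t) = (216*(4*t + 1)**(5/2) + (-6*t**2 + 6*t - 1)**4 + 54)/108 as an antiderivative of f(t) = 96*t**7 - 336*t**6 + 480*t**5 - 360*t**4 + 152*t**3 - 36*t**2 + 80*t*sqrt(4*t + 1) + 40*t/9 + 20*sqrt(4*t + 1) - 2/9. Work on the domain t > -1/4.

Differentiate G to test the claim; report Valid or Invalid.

Valid: G'(t) = f(t).

d/dt[G] = 96*t**7 - 336*t**6 + 480*t**5 - 360*t**4 + 152*t**3 - 36*t**2 + 80*t*sqrt(4*t + 1) + 40*t/9 + 20*sqrt(4*t + 1) - 2/9
This equals f(t) exactly, so the claim holds.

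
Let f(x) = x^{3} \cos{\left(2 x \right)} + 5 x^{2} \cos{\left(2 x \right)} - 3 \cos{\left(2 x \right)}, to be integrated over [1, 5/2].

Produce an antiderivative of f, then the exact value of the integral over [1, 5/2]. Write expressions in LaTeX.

The integrand splits into summands that can be handled one at a time.
F(x) = \frac{x^{3} \sin{\left(2 x \right)}}{2} + \frac{5 x^{2} \sin{\left(2 x \right)}}{2} + \frac{3 x^{2} \cos{\left(2 x \right)}}{4} - \frac{3 x \sin{\left(2 x \right)}}{4} + \frac{5 x \cos{\left(2 x \right)}}{2} - \frac{11 \sin{\left(2 x \right)}}{4} - \frac{3 \cos{\left(2 x \right)}}{8} is an antiderivative of f.
Check: d/dx[\frac{x^{3} \sin{\left(2 x \right)}}{2} + \frac{5 x^{2} \sin{\left(2 x \right)}}{2} + \frac{3 x^{2} \cos{\left(2 x \right)}}{4} - \frac{3 x \sin{\left(2 x \right)}}{4} + \frac{5 x \cos{\left(2 x \right)}}{2} - \frac{11 \sin{\left(2 x \right)}}{4} - \frac{3 \cos{\left(2 x \right)}}{8}] = x^{3} \cos{\left(2 x \right)} + 5 x^{2} \cos{\left(2 x \right)} - 3 \cos{\left(2 x \right)} = f(x).
F(5/2) = \frac{301 \sin{\left(5 \right)}}{16} + \frac{169 \cos{\left(5 \right)}}{16}; F(1) = \frac{23 \cos{\left(2 \right)}}{8} - \frac{\sin{\left(2 \right)}}{2}.
Integral = F(5/2) - F(1) = \frac{301 \sin{\left(5 \right)}}{16} + \frac{\sin{\left(2 \right)}}{2} - \frac{23 \cos{\left(2 \right)}}{8} + \frac{169 \cos{\left(5 \right)}}{16}.

Antiderivative: F(x) = \frac{x^{3} \sin{\left(2 x \right)}}{2} + \frac{5 x^{2} \sin{\left(2 x \right)}}{2} + \frac{3 x^{2} \cos{\left(2 x \right)}}{4} - \frac{3 x \sin{\left(2 x \right)}}{4} + \frac{5 x \cos{\left(2 x \right)}}{2} - \frac{11 \sin{\left(2 x \right)}}{4} - \frac{3 \cos{\left(2 x \right)}}{8}; value = \frac{301 \sin{\left(5 \right)}}{16} + \frac{\sin{\left(2 \right)}}{2} - \frac{23 \cos{\left(2 \right)}}{8} + \frac{169 \cos{\left(5 \right)}}{16}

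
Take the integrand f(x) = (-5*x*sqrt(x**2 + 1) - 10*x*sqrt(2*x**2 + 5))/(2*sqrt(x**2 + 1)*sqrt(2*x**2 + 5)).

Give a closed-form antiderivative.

An antiderivative F(x) passes only if d/dx[F] lands on f(x) exactly.
Check: d/dx[-5*sqrt(x**2 + 1) - 5*sqrt(2*x**2 + 5)/4] = (-5*x*sqrt(x**2 + 1) - 10*x*sqrt(2*x**2 + 5))/(2*sqrt(x**2 + 1)*sqrt(2*x**2 + 5)) = f(x).

An antiderivative is F(x) = -5*sqrt(x**2 + 1) - 5*sqrt(2*x**2 + 5)/4.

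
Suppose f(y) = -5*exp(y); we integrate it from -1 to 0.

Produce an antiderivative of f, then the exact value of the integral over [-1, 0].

Antiderivative: F(y) = -5*exp(y); value = -5 + 5*exp(-1)

Check any antiderivative F(y) by computing F'(y) and comparing it with f(y).
F(y) = -5*exp(y) is an antiderivative of f.
Check: d/dy[-5*exp(y)] = -5*exp(y) = f(y).
F(0) = -5; F(-1) = -5*exp(-1).
Integral = F(0) - F(-1) = -5 + 5*exp(-1).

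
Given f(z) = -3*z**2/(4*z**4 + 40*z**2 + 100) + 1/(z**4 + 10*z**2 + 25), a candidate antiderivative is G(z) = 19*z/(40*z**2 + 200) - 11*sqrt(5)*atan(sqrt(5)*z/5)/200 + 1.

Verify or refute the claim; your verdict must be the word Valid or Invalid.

Valid: G'(z) = f(z).

d/dz[G] = (4 - 3*z**2)/(4*z**4 + 40*z**2 + 100)
This equals f(z) exactly, so the claim holds.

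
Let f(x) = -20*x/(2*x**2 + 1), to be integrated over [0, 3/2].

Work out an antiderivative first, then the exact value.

Antiderivative: F(x) = -5*log(x**2 + 1/2); value = -5*log(11/4) - 5*log(2)

The substitution u = x**2 + 1/2 works: f is exactly (dF/du)*(du/dx) for that inner function.
F(x) = -5*log(x**2 + 1/2) is an antiderivative of f.
Check: d/dx[-5*log(x**2 + 1/2)] = -20*x/(2*x**2 + 1) = f(x).
F(3/2) = -5*log(11/4); F(0) = 5*log(2).
Integral = F(3/2) - F(0) = -5*log(11/4) - 5*log(2).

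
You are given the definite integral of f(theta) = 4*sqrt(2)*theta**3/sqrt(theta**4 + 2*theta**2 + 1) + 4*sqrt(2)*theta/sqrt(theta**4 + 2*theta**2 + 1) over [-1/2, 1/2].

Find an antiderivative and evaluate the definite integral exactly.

f matches the chain-rule pattern g'(h)*h' with inner function h(theta) = 2*theta**4 + 4*theta**2 + 2; substituting u = h(theta) collapses the integral.
F(theta) = 2*sqrt(2*theta**4 + 4*theta**2 + 2) is an antiderivative of f.
Check: d/dtheta[2*sqrt(2*theta**4 + 4*theta**2 + 2)] = (4*sqrt(2)*theta**3 + 4*sqrt(2)*theta)/sqrt(theta**4 + 2*theta**2 + 1), which equals f(theta).
F(1/2) = 5*sqrt(2)/2; F(-1/2) = 5*sqrt(2)/2.
Integral = F(1/2) - F(-1/2) = 0.

Antiderivative: F(theta) = 2*sqrt(2*theta**4 + 4*theta**2 + 2); value = 0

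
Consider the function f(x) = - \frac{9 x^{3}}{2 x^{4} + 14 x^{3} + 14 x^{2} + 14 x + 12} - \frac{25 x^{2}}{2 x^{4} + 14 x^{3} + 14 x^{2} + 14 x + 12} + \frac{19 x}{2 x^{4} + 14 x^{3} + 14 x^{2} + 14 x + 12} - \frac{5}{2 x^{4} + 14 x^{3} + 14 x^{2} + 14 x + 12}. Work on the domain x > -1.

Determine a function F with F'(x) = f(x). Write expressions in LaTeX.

An antiderivative is F(x) = - \frac{5 \log{\left(\frac{x}{2} + 3 \right)}}{2} - 2 \log{\left(\frac{3 x}{2} + \frac{3}{2} \right)} + 2 \operatorname{atan}{\left(x \right)}.

The integrand splits into summands that can be handled one at a time.
Check: d/dx[- \frac{5 \log{\left(\frac{x}{2} + 3 \right)}}{2} - 2 \log{\left(\frac{3 x}{2} + \frac{3}{2} \right)} + 2 \operatorname{atan}{\left(x \right)}] = \frac{- 9 x^{3} - 25 x^{2} + 19 x - 5}{2 x^{4} + 14 x^{3} + 14 x^{2} + 14 x + 12}, which equals f(x).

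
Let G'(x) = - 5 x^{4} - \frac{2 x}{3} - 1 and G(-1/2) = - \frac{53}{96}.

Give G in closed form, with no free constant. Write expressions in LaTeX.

G(x) = - x^{5} - \frac{x^{2}}{3} - x - 1

The integrand splits into summands that can be handled one at a time.
A general antiderivative is - x^{5} - \frac{x^{2}}{3} - x + C.
The condition gives C = - \frac{53}{96} - (\frac{43}{96}) = -1.
So G(x) = - x^{5} - \frac{x^{2}}{3} - x - 1.
Check: d/dx[- x^{5} - \frac{x^{2}}{3} - x - 1] = - 5 x^{4} - \frac{2 x}{3} - 1 = G'(x).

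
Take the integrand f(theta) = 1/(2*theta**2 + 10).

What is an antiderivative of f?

Recover f(theta) by differentiating a candidate F(theta); any mismatch rules it out.
Check: d/dtheta[sqrt(5)*atan(sqrt(5)*theta/5)/10] = 1/(2*theta**2 + 10) = f(theta).

An antiderivative is F(theta) = sqrt(5)*atan(sqrt(5)*theta/5)/10.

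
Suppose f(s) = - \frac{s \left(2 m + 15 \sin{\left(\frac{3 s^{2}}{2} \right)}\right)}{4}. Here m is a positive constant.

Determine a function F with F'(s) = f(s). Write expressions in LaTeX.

Whatever form F(s) takes, F'(s) = f(s) is non-negotiable.
Check: d/ds[- \frac{m s^{2}}{4} + \frac{5 \cos{\left(\frac{3 s^{2}}{2} \right)}}{4}] = - \frac{m s}{2} - \frac{15 s \sin{\left(\frac{3 s^{2}}{2} \right)}}{4}, which equals f(s).

An antiderivative is F(s) = - \frac{m s^{2}}{4} + \frac{5 \cos{\left(\frac{3 s^{2}}{2} \right)}}{4}.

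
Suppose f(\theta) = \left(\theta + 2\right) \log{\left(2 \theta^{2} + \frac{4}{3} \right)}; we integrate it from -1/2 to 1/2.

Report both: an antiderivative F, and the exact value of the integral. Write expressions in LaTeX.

Check any antiderivative F(\theta) by computing F'(\theta) and comparing it with f(\theta).
F(\theta) = - \frac{\theta^{2}}{2} - 4 \theta + \left(\frac{\theta^{2}}{2} + 2 \theta\right) \log{\left(2 \theta^{2} + \frac{4}{3} \right)} + \frac{\log{\left(\theta^{2} + \frac{2}{3} \right)}}{3} + \frac{4 \sqrt{6} \operatorname{atan}{\left(\frac{\sqrt{6} \theta}{2} \right)}}{3} is an antiderivative of f.
Check: d/d\theta[- \frac{\theta^{2}}{2} - 4 \theta + \left(\frac{\theta^{2}}{2} + 2 \theta\right) \log{\left(2 \theta^{2} + \frac{4}{3} \right)} + \frac{\log{\left(\theta^{2} + \frac{2}{3} \right)}}{3} + \frac{4 \sqrt{6} \operatorname{atan}{\left(\frac{\sqrt{6} \theta}{2} \right)}}{3}] = \theta \log{\left(\theta^{2} + \frac{2}{3} \right)} + \theta \log{\left(2 \right)} + 2 \log{\left(\theta^{2} + \frac{2}{3} \right)} + 2 \log{\left(2 \right)}, which equals f(\theta).
F(1/2) = - \frac{17}{8} + \frac{\log{\left(\frac{11}{12} \right)}}{3} + \frac{9 \log{\left(\frac{11}{6} \right)}}{8} + \frac{4 \sqrt{6} \operatorname{atan}{\left(\frac{\sqrt{6}}{4} \right)}}{3}; F(-1/2) = - \frac{4 \sqrt{6} \operatorname{atan}{\left(\frac{\sqrt{6}}{4} \right)}}{3} - \frac{7 \log{\left(\frac{11}{6} \right)}}{8} + \frac{\log{\left(\frac{11}{12} \right)}}{3} + \frac{15}{8}.
Integral = F(1/2) - F(-1/2) = -4 + 2 \log{\left(\frac{11}{6} \right)} + \frac{8 \sqrt{6} \operatorname{atan}{\left(\frac{\sqrt{6}}{4} \right)}}{3}.

Antiderivative: F(\theta) = - \frac{\theta^{2}}{2} - 4 \theta + \left(\frac{\theta^{2}}{2} + 2 \theta\right) \log{\left(2 \theta^{2} + \frac{4}{3} \right)} + \frac{\log{\left(\theta^{2} + \frac{2}{3} \right)}}{3} + \frac{4 \sqrt{6} \operatorname{atan}{\left(\frac{\sqrt{6} \theta}{2} \right)}}{3}; value = -4 + 2 \log{\left(\frac{11}{6} \right)} + \frac{8 \sqrt{6} \operatorname{atan}{\left(\frac{\sqrt{6}}{4} \right)}}{3}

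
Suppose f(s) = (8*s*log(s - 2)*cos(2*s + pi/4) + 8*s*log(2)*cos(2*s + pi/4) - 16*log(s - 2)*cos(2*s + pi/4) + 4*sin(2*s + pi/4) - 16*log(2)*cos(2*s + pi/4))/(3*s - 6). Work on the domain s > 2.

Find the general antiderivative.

Recognize the product-rule pattern: f = u'v + uv' with u = 4*log(2*s - 4)/3, v = sin(2*s + pi/4), so integration by parts undoes it.
Check: d/ds[4*log(2*s - 4)*sin(2*s + pi/4)/3] = (8*s*log(s - 2)*cos(2*s + pi/4) + 8*s*log(2)*cos(2*s + pi/4) - 16*log(s - 2)*cos(2*s + pi/4) + 4*sin(2*s + pi/4) - 16*log(2)*cos(2*s + pi/4))/(3*s - 6) = f(s).

F(s) = 4*log(2*s - 4)*sin(2*s + pi/4)/3 + C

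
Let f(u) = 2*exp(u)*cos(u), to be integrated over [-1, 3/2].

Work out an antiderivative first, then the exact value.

Antiderivative: F(u) = exp(u)*sin(u) + exp(u)*cos(u); value = -exp(-1)*cos(1) + exp(-1)*sin(1) + exp(3/2)*cos(3/2) + exp(3/2)*sin(3/2)

Whatever form F(u) takes, F'(u) = f(u) is non-negotiable.
F(u) = exp(u)*sin(u) + exp(u)*cos(u) is an antiderivative of f.
Check: d/du[exp(u)*sin(u) + exp(u)*cos(u)] = 2*exp(u)*cos(u) = f(u).
F(3/2) = exp(3/2)*cos(3/2) + exp(3/2)*sin(3/2); F(-1) = -exp(-1)*sin(1) + exp(-1)*cos(1).
Integral = F(3/2) - F(-1) = -exp(-1)*cos(1) + exp(-1)*sin(1) + exp(3/2)*cos(3/2) + exp(3/2)*sin(3/2).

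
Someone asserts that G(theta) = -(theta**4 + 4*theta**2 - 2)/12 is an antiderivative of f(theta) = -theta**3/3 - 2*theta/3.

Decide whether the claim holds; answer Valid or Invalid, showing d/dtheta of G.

d/dtheta[G] = -theta**3/3 - 2*theta/3
This equals f(theta) exactly, so the claim holds.

Valid. The derivative of G reproduces f.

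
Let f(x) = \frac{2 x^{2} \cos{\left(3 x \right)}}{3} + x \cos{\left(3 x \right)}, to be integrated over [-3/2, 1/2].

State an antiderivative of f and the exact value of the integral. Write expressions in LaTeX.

The integrand splits into summands that can be handled one at a time.
F(x) = \frac{18 x^{2} \sin{\left(3 x \right)} + 27 x \sin{\left(3 x \right)} + 12 x \cos{\left(3 x \right)} - 4 \sin{\left(3 x \right)} + 9 \cos{\left(3 x \right)}}{81} is an antiderivative of f.
Check: d/dx[\frac{18 x^{2} \sin{\left(3 x \right)} + 27 x \sin{\left(3 x \right)} + 12 x \cos{\left(3 x \right)} - 4 \sin{\left(3 x \right)} + 9 \cos{\left(3 x \right)}}{81}] = \frac{2 x^{2} \cos{\left(3 x \right)}}{3} + x \cos{\left(3 x \right)} = f(x).
F(1/2) = \frac{5 \cos{\left(\frac{3}{2} \right)}}{27} + \frac{14 \sin{\left(\frac{3}{2} \right)}}{81}; F(-3/2) = \frac{4 \sin{\left(\frac{9}{2} \right)}}{81} - \frac{\cos{\left(\frac{9}{2} \right)}}{9}.
Integral = F(1/2) - F(-3/2) = \frac{\cos{\left(\frac{9}{2} \right)}}{9} + \frac{5 \cos{\left(\frac{3}{2} \right)}}{27} - \frac{4 \sin{\left(\frac{9}{2} \right)}}{81} + \frac{14 \sin{\left(\frac{3}{2} \right)}}{81}.

Antiderivative: F(x) = \frac{18 x^{2} \sin{\left(3 x \right)} + 27 x \sin{\left(3 x \right)} + 12 x \cos{\left(3 x \right)} - 4 \sin{\left(3 x \right)} + 9 \cos{\left(3 x \right)}}{81}; value = \frac{\cos{\left(\frac{9}{2} \right)}}{9} + \frac{5 \cos{\left(\frac{3}{2} \right)}}{27} - \frac{4 \sin{\left(\frac{9}{2} \right)}}{81} + \frac{14 \sin{\left(\frac{3}{2} \right)}}{81}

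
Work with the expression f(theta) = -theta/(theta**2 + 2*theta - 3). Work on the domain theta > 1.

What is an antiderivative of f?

Factor the denominator ((theta - 1)*(theta + 3)) and decompose: f = -3/(4*(theta + 3)) - 1/(4*(theta - 1)); each piece integrates to a log, atan, or power term.
Check: d/dtheta[-log(theta - 1)/4 - 3*log(theta + 3)/4] = -theta/(theta**2 + 2*theta - 3) = f(theta).

An antiderivative is F(theta) = -log(theta - 1)/4 - 3*log(theta + 3)/4.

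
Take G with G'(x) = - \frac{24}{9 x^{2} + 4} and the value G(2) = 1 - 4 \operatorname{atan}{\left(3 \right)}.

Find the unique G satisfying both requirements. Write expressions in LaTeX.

G(x) = 1 - 4 \operatorname{atan}{\left(\frac{3 x}{2} \right)}

The proposed G(x) is checked by its d/dx: the result must match the given G'(x).
A general antiderivative is - 4 \operatorname{atan}{\left(\frac{3 x}{2} \right)} + C.
The condition gives C = 1 - 4 \operatorname{atan}{\left(3 \right)} - (- 4 \operatorname{atan}{\left(3 \right)}) = 1.
So G(x) = 1 - 4 \operatorname{atan}{\left(\frac{3 x}{2} \right)}.
Check: d/dx[1 - 4 \operatorname{atan}{\left(\frac{3 x}{2} \right)}] = - \frac{24}{9 x^{2} + 4} = G'(x).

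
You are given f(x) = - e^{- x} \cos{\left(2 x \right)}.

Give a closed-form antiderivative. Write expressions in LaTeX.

Recover f(x) by differentiating a candidate F(x); any mismatch rules it out.
Check: d/dx[\frac{\left(- 2 \sin{\left(2 x \right)} + \cos{\left(2 x \right)}\right) e^{- x}}{5}] = - e^{- x} \cos{\left(2 x \right)} = f(x).

An antiderivative is F(x) = \frac{\left(- 2 \sin{\left(2 x \right)} + \cos{\left(2 x \right)}\right) e^{- x}}{5}.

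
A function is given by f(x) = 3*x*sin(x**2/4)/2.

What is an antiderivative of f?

The substitution u = x**2/4 works: f is exactly (dF/du)*(du/dx) for that inner function.
Check: d/dx[-3*cos(x**2/4)] = 3*x*sin(x**2/4)/2 = f(x).

An antiderivative is F(x) = -3*cos(x**2/4).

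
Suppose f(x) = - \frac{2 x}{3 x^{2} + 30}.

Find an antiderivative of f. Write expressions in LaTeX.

The substitution u = \frac{x^{2}}{2} + 5 works: f is exactly (dF/du)*(du/dx) for that inner function.
Check: d/dx[- \frac{\log{\left(\frac{x^{2}}{2} + 5 \right)}}{3}] = - \frac{2 x}{3 x^{2} + 30} = f(x).

An antiderivative is F(x) = - \frac{\log{\left(\frac{x^{2}}{2} + 5 \right)}}{3}.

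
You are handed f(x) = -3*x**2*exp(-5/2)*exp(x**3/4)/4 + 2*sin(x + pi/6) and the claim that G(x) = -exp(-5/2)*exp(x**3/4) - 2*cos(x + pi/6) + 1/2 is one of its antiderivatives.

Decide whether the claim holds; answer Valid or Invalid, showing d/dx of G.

Valid - the claim checks out under differentiation.

d/dx[G] = (-3*x**2*exp(x**3/4) + 8*exp(5/2)*sin(x + pi/6))*exp(-5/2)/4
This equals f(x) exactly, so the claim holds.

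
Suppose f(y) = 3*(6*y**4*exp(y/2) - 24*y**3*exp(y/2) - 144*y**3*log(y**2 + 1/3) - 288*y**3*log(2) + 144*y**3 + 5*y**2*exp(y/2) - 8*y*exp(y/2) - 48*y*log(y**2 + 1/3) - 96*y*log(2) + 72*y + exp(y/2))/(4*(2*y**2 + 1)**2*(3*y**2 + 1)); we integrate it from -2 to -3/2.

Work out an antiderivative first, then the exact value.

Recognize the product-rule pattern: f = u'v + uv' with u = 3/(2*y**2 + 1), v = exp(y/2)/2 + 3*log(4*y**2 + 4/3), so integration by parts undoes it.
F(y) = 3*(exp(y/2)/2 + 3*log(4*y**2 + 4/3))/(2*y**2 + 1) is an antiderivative of f.
Check: d/dy[3*(exp(y/2)/2 + 3*log(4*y**2 + 4/3))/(2*y**2 + 1)] = (18*y**4*exp(y/2) - 72*y**3*exp(y/2) - 432*y**3*log(y**2 + 1/3) - 864*y**3*log(2) + 432*y**3 + 15*y**2*exp(y/2) - 24*y*exp(y/2) - 144*y*log(y**2 + 1/3) - 288*y*log(2) + 216*y + 3*exp(y/2))/(48*y**6 + 64*y**4 + 28*y**2 + 4), which equals f(y).
F(-3/2) = 3*exp(-3/4)/11 + 18*log(31/3)/11; F(-2) = exp(-1)/6 + log(52/3).
Integral = F(-3/2) - F(-2) = -log(52/3) - exp(-1)/6 + 3*exp(-3/4)/11 + 18*log(31/3)/11.

Antiderivative: F(y) = 3*(exp(y/2)/2 + 3*log(4*y**2 + 4/3))/(2*y**2 + 1); value = -log(52/3) - exp(-1)/6 + 3*exp(-3/4)/11 + 18*log(31/3)/11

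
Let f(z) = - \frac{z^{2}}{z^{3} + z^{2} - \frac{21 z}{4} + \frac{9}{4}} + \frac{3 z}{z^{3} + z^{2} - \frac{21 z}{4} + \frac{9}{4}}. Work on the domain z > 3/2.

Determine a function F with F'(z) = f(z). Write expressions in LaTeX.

Factor the denominator (\left(z + 3\right) \left(2 z - 3\right) \left(2 z - 1\right)) and decompose: f = - \frac{5}{7 \left(2 z - 1\right)} + \frac{1}{2 z - 3} - \frac{8}{7 \left(z + 3\right)}; each piece integrates to a log, atan, or power term.
Check: d/dz[\frac{\log{\left(z - \frac{3}{2} \right)}}{2} - \frac{5 \log{\left(z - \frac{1}{2} \right)}}{14} - \frac{8 \log{\left(z + 3 \right)}}{7}] = \frac{- 4 z^{2} + 12 z}{4 z^{3} + 4 z^{2} - 21 z + 9}, which equals f(z).

An antiderivative is F(z) = \frac{\log{\left(z - \frac{3}{2} \right)}}{2} - \frac{5 \log{\left(z - \frac{1}{2} \right)}}{14} - \frac{8 \log{\left(z + 3 \right)}}{7}.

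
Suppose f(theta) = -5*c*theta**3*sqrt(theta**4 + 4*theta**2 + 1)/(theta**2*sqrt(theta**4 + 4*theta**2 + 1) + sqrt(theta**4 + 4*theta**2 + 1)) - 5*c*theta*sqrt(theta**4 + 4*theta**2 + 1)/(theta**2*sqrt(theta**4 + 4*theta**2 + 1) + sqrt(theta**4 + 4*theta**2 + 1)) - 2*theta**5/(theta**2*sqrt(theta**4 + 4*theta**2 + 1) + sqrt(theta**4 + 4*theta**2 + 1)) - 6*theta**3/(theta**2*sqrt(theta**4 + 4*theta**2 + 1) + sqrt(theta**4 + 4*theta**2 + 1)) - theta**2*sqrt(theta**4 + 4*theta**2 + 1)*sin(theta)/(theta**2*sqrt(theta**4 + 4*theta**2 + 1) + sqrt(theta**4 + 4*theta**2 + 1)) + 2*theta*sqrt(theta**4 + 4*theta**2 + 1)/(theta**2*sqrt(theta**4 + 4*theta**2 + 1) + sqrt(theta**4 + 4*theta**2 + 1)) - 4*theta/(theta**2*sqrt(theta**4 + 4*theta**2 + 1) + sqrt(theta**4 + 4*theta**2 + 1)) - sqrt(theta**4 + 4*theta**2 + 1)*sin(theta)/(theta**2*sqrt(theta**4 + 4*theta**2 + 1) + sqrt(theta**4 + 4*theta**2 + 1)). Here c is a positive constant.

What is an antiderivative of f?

An antiderivative is F(theta) = -5*c*theta**2/2 - sqrt(theta**4 + 4*theta**2 + 1) + log(theta**2 + 1) + cos(theta).

Integrate term by term and add the pieces.
Check: d/dtheta[-5*c*theta**2/2 - sqrt(theta**4 + 4*theta**2 + 1) + log(theta**2 + 1) + cos(theta)] = (-5*c*theta**3*sqrt(theta**4 + 4*theta**2 + 1) - 5*c*theta*sqrt(theta**4 + 4*theta**2 + 1) - 2*theta**5 - 6*theta**3 - theta**2*sqrt(theta**4 + 4*theta**2 + 1)*sin(theta) + 2*theta*sqrt(theta**4 + 4*theta**2 + 1) - 4*theta - sqrt(theta**4 + 4*theta**2 + 1)*sin(theta))/(theta**2*sqrt(theta**4 + 4*theta**2 + 1) + sqrt(theta**4 + 4*theta**2 + 1)), which equals f(theta).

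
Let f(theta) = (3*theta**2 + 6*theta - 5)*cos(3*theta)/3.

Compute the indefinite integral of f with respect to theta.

F(theta) = theta**2*sin(3*theta)/3 + 2*theta*sin(3*theta)/3 + 2*theta*cos(3*theta)/9 - 17*sin(3*theta)/27 + 2*cos(3*theta)/9 + C

Differentiate the proposed F(theta) back; it has to land on f(theta) exactly.
Check: d/dtheta[theta**2*sin(3*theta)/3 + 2*theta*sin(3*theta)/3 + 2*theta*cos(3*theta)/9 - 17*sin(3*theta)/27 + 2*cos(3*theta)/9] = theta**2*cos(3*theta) + 2*theta*cos(3*theta) - 5*cos(3*theta)/3, which equals f(theta).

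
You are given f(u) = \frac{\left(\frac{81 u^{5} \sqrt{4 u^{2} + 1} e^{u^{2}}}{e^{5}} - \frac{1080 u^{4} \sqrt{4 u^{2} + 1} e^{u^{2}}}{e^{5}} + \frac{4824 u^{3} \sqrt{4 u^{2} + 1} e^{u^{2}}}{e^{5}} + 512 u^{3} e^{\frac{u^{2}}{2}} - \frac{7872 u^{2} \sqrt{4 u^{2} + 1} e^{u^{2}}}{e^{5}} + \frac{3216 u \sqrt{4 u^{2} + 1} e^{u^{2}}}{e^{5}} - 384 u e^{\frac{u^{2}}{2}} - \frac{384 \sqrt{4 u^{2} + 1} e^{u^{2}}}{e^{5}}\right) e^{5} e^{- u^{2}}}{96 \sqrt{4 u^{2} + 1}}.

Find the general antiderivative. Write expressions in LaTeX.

F(u) = \frac{- 256 \sqrt{4 u^{2} + 1} e^{5 - \frac{u^{2}}{2}} + \left(3 u^{2} - 16 u + 4\right)^{3}}{192} + C

Check any antiderivative F(u) by computing F'(u) and comparing it with f(u).
Check: d/du[\frac{- 256 \sqrt{4 u^{2} + 1} e^{5 - \frac{u^{2}}{2}} + \left(3 u^{2} - 16 u + 4\right)^{3}}{192}] = \frac{\left(\frac{81 u^{5} \sqrt{4 u^{2} + 1} e^{u^{2}}}{e^{5}} - \frac{1080 u^{4} \sqrt{4 u^{2} + 1} e^{u^{2}}}{e^{5}} + \frac{4824 u^{3} \sqrt{4 u^{2} + 1} e^{u^{2}}}{e^{5}} + 512 u^{3} e^{\frac{u^{2}}{2}} - \frac{7872 u^{2} \sqrt{4 u^{2} + 1} e^{u^{2}}}{e^{5}} + \frac{3216 u \sqrt{4 u^{2} + 1} e^{u^{2}}}{e^{5}} - 384 u e^{\frac{u^{2}}{2}} - \frac{384 \sqrt{4 u^{2} + 1} e^{u^{2}}}{e^{5}}\right) e^{5} e^{- u^{2}}}{96 \sqrt{4 u^{2} + 1}} = f(u).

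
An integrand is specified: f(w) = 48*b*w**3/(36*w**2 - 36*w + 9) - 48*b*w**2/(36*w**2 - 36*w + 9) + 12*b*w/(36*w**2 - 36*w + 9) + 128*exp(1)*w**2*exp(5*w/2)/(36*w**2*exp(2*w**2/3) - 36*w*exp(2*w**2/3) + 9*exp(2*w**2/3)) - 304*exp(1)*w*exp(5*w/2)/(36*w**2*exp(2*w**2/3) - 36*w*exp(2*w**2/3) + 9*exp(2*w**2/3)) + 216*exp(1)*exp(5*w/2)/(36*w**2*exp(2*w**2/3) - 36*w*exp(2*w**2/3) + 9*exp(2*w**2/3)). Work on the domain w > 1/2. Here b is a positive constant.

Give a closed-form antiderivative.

An antiderivative is F(w) = 2*(b*w**2*(2*w - 1) - 8*exp(-2*w**2/3 + 5*w/2 + 1))/(3*(2*w - 1)).

Integrate term by term and add the pieces.
Check: d/dw[2*(b*w**2*(2*w - 1) - 8*exp(-2*w**2/3 + 5*w/2 + 1))/(3*(2*w - 1))] = (48*b*w**3 - 48*b*w**2 + 12*b*w + 128*exp(1)*w**2*exp(5*w/2)*exp(-2*w**2/3) - 304*exp(1)*w*exp(5*w/2)*exp(-2*w**2/3) + 216*exp(1)*exp(5*w/2)*exp(-2*w**2/3))/(36*w**2 - 36*w + 9), which equals f(w).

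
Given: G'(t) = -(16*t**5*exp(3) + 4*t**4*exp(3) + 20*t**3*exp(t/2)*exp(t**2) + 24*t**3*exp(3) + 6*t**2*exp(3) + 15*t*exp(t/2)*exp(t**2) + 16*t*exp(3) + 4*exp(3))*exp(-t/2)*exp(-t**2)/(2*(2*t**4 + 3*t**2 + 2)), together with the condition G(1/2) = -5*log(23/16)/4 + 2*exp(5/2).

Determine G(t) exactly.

G(t) = (8*exp(-t**2 - t/2 + 3) - 5*log(t**4 + 3*t**2/2 + 1))/4

Check a candidate G(t) by differentiating: d/dt[G] must match the given G'(t).
A general antiderivative is 2*exp(-t**2 - t/2 + 3) - 5*log(t**4 + 3*t**2/2 + 1)/4 + C.
The condition gives C = -5*log(23/16)/4 + 2*exp(5/2) - (-5*log(23/16)/4 + 2*exp(5/2)) = 0.
So G(t) = (8*exp(-t**2 - t/2 + 3) - 5*log(t**4 + 3*t**2/2 + 1))/4.
Check: d/dt[(8*exp(-t**2 - t/2 + 3) - 5*log(t**4 + 3*t**2/2 + 1))/4] = (-16*t**5 - 4*t**4 - 20*t**3*exp(-3)*exp(t/2)*exp(t**2) - 24*t**3 - 6*t**2 - 15*t*exp(-3)*exp(t/2)*exp(t**2) - 16*t - 4)/(4*t**4*exp(-3)*exp(t/2)*exp(t**2) + 6*t**2*exp(-3)*exp(t/2)*exp(t**2) + 4*exp(-3)*exp(t/2)*exp(t**2)), which equals G'(t).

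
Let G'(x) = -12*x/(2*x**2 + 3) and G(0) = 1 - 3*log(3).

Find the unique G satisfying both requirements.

G(x) = 1 - 3*log(2*x**2 + 3)

The substitution u = 2*x**2 + 3 works: G'(x) is exactly (dG/du)*(du/dx) for that inner function.
A general antiderivative is -3*log(2*x**2 + 3) + C.
The condition gives C = 1 - 3*log(3) - (-3*log(3)) = 1.
So G(x) = 1 - 3*log(2*x**2 + 3).
Check: d/dx[1 - 3*log(2*x**2 + 3)] = -12*x/(2*x**2 + 3) = G'(x).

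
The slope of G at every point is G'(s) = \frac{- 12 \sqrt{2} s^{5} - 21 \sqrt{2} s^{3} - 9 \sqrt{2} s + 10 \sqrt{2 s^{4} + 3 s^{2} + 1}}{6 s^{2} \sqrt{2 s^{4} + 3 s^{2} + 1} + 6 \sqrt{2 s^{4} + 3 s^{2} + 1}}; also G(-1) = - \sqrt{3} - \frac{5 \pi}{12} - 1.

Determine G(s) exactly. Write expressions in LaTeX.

Check a candidate G(s) by differentiating: d/ds[G] must match the given G'(s).
A general antiderivative is - \sqrt{s^{4} + \frac{3 s^{2}}{2} + \frac{1}{2}} + \frac{5 \operatorname{atan}{\left(s \right)}}{3} + C.
The condition gives C = - \sqrt{3} - \frac{5 \pi}{12} - 1 - (- \sqrt{3} - \frac{5 \pi}{12}) = -1.
So G(s) = \frac{- 3 \sqrt{2} \sqrt{2 s^{4} + 3 s^{2} + 1} + 10 \operatorname{atan}{\left(s \right)} - 6}{6}.
Check: d/ds[\frac{- 3 \sqrt{2} \sqrt{2 s^{4} + 3 s^{2} + 1} + 10 \operatorname{atan}{\left(s \right)} - 6}{6}] = \frac{- 12 \sqrt{2} s^{5} - 21 \sqrt{2} s^{3} - 9 \sqrt{2} s + 10 \sqrt{2 s^{4} + 3 s^{2} + 1}}{6 s^{2} \sqrt{2 s^{4} + 3 s^{2} + 1} + 6 \sqrt{2 s^{4} + 3 s^{2} + 1}} = G'(s).

G(s) = \frac{- 3 \sqrt{2} \sqrt{2 s^{4} + 3 s^{2} + 1} + 10 \operatorname{atan}{\left(s \right)} - 6}{6}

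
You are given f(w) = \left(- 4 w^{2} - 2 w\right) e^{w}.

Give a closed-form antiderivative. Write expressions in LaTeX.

An antiderivative is F(w) = 2 \left(- 2 w^{2} + 3 w - 3\right) e^{w}.

Recognize the product-rule pattern: f = u'v + uv' with u = - 4 w^{2} + 6 w - 6, v = e^{w}, so integration by parts undoes it.
Check: d/dw[2 \left(- 2 w^{2} + 3 w - 3\right) e^{w}] = - 4 w^{2} e^{w} - 2 w e^{w}, which equals f(w).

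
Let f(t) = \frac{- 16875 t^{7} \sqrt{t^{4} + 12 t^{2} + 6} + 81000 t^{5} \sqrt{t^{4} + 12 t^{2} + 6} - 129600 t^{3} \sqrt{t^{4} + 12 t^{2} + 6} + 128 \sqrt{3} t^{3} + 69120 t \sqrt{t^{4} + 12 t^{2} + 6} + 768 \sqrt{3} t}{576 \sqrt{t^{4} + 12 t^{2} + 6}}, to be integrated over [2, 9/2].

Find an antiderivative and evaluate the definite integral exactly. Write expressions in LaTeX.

An antiderivative F(t) passes only if d/dt[F] lands on f(t) exactly.
F(t) = - \frac{3 \left(\frac{5 t^{2}}{4} - 2\right)^{4}}{2} + \frac{\sqrt{\frac{t^{4}}{3} + 4 t^{2} + 2}}{3} is an antiderivative of f.
Check: d/dt[- \frac{3 \left(\frac{5 t^{2}}{4} - 2\right)^{4}}{2} + \frac{\sqrt{\frac{t^{4}}{3} + 4 t^{2} + 2}}{3}] = \frac{- 16875 t^{7} \sqrt{t^{4} + 12 t^{2} + 6} + 81000 t^{5} \sqrt{t^{4} + 12 t^{2} + 6} - 129600 t^{3} \sqrt{t^{4} + 12 t^{2} + 6} + 128 \sqrt{3} t^{3} + 69120 t \sqrt{t^{4} + 12 t^{2} + 6} + 768 \sqrt{3} t}{576 \sqrt{t^{4} + 12 t^{2} + 6}} = f(t).
F(9/2) = - \frac{58070635923}{131072} + \frac{\sqrt{3515}}{12}; F(2) = - \frac{243}{2} + \frac{\sqrt{210}}{9}.
Integral = F(9/2) - F(2) = - \frac{58054710675}{131072} - \frac{\sqrt{210}}{9} + \frac{\sqrt{3515}}{12}.

Antiderivative: F(t) = - \frac{3 \left(\frac{5 t^{2}}{4} - 2\right)^{4}}{2} + \frac{\sqrt{\frac{t^{4}}{3} + 4 t^{2} + 2}}{3}; value = - \frac{58054710675}{131072} - \frac{\sqrt{210}}{9} + \frac{\sqrt{3515}}{12}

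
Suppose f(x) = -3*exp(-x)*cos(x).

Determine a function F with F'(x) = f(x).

An antiderivative is F(x) = -3*exp(-x)*sin(x)/2 + 3*exp(-x)*cos(x)/2.

For F(x) to be correct the identity F'(x) - f(x) = 0 must hold.
Check: d/dx[-3*exp(-x)*sin(x)/2 + 3*exp(-x)*cos(x)/2] = -3*exp(-x)*cos(x) = f(x).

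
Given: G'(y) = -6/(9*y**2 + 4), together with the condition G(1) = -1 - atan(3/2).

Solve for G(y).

Any candidate G(y) must reproduce the stated G'(y) exactly.
A general antiderivative is -atan(3*y/2) + C.
The condition gives C = -1 - atan(3/2) - (-atan(3/2)) = -1.
So G(y) = -atan(3*y/2) - 1.
Check: d/dy[-atan(3*y/2) - 1] = -6/(9*y**2 + 4) = G'(y).

G(y) = -atan(3*y/2) - 1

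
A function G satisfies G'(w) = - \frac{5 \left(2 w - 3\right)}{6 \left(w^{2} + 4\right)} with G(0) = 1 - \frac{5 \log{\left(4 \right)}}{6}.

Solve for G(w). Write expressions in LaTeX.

G(w) = - \frac{5 \log{\left(w^{2} + 4 \right)}}{6} + \frac{5 \operatorname{atan}{\left(\frac{w}{2} \right)}}{4} + 1

Differentiate the proposed G(w) back; it has to land on the given G'(w).
A general antiderivative is - \frac{5 \log{\left(w^{2} + 4 \right)}}{6} + \frac{5 \operatorname{atan}{\left(\frac{w}{2} \right)}}{4} + C.
The condition gives C = 1 - \frac{5 \log{\left(4 \right)}}{6} - (- \frac{5 \log{\left(4 \right)}}{6}) = 1.
So G(w) = - \frac{5 \log{\left(w^{2} + 4 \right)}}{6} + \frac{5 \operatorname{atan}{\left(\frac{w}{2} \right)}}{4} + 1.
Check: d/dw[- \frac{5 \log{\left(w^{2} + 4 \right)}}{6} + \frac{5 \operatorname{atan}{\left(\frac{w}{2} \right)}}{4} + 1] = \frac{15 - 10 w}{6 w^{2} + 24}, which equals G'(w).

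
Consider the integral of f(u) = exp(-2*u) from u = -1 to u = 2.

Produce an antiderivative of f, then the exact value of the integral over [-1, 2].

Check any antiderivative F(u) by computing F'(u) and comparing it with f(u).
F(u) = -exp(-2*u)/2 is an antiderivative of f.
Check: d/du[-exp(-2*u)/2] = exp(-2*u) = f(u).
F(2) = -exp(-4)/2; F(-1) = -exp(2)/2.
Integral = F(2) - F(-1) = -exp(-4)/2 + exp(2)/2.

Antiderivative: F(u) = -exp(-2*u)/2; value = -exp(-4)/2 + exp(2)/2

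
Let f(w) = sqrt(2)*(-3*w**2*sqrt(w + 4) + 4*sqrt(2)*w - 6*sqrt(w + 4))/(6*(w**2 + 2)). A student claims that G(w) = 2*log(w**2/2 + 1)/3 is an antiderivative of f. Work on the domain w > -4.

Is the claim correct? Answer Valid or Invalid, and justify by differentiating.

Invalid: d/dw[G] - f = sqrt(2)*sqrt(w + 4)/2, which is not 0.

d/dw[G] = 4*w/(3*w**2 + 6)
d/dw[G] - f(w) = sqrt(2)*sqrt(w + 4)/2 != 0.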